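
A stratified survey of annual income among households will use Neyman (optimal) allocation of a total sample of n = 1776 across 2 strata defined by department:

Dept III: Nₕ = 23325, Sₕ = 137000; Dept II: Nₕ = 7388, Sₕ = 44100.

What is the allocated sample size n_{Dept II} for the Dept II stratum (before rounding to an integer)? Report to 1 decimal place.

Neyman allocation: nₕ = n·NₕSₕ / Σⱼ NⱼSⱼ.
Σ NⱼSⱼ = 23325·137000 + 7388·44100 = 3.5213358 × 10^9.
n_{Dept II} = 1776·7388·44100 / (3.5213358 × 10^9) = 164.3.

164.3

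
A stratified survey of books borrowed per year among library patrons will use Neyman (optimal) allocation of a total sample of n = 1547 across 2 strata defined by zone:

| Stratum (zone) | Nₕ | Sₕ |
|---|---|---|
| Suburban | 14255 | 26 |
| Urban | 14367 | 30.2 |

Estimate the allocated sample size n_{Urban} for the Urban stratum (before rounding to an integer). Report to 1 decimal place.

834.3

Neyman allocation: nₕ = n·NₕSₕ / Σⱼ NⱼSⱼ.
Σ NⱼSⱼ = 14255·26 + 14367·30.2 = 804513.4.
n_{Urban} = 1547·14367·30.2 / 804513.4 = 834.3.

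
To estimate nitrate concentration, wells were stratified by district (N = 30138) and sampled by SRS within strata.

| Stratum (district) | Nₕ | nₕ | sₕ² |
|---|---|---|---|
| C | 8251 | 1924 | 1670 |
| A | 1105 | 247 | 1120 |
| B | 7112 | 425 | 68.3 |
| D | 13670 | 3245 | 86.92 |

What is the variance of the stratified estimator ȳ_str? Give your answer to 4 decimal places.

Var(ȳ_str) = Σₕ Wₕ²(1 − fₕ)sₕ²/nₕ with Wₕ = Nₕ/N, N = 30138.
C: Wₕ = 0.27377397; term = 0.27377397²·(1 − 0.23318386)·1670/1924 = 0.049886952.
A: Wₕ = 0.03666468; term = 0.03666468²·(1 − 0.22352941)·1120/247 = 0.0047330575.
B: Wₕ = 0.23598115; term = 0.23598115²·(1 − 0.05975816)·68.3/425 = 0.0084144549.
D: Wₕ = 0.45358020; term = 0.45358020²·(1 − 0.23738113)·86.92/3245 = 0.0042026259.
Sum = 0.06723709.

0.0672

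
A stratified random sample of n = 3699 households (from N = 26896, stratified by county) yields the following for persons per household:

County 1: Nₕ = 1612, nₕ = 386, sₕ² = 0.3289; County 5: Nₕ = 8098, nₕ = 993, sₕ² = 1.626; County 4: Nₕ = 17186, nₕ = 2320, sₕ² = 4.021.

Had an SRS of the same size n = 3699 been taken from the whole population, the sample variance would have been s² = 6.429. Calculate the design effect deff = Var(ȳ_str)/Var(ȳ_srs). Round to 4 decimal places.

0.4968

Var(ȳ_str) = Σ Wₕ²(1−fₕ)sₕ²/nₕ with Wₕ = Nₕ/26896:
  County 1: (1612/26896)²·(1−386/1612)·0.3289/386 = 2.3278591 × 10^-6
  County 5: (8098/26896)²·(1−993/8098)·1.626/993 = 1.3023801 × 10^-4
  County 4: (17186/26896)²·(1−2320/17186)·4.021/2320 = 6.1212432 × 10^-4
  → Var(ȳ_str) = 7.4469019 × 10^-4.
Var(ȳ_srs) = (1 − 3699/26896)·6.429/3699 = 0.0014990055.
deff = (7.4469019 × 10^-4) / 0.0014990055 = 0.4968.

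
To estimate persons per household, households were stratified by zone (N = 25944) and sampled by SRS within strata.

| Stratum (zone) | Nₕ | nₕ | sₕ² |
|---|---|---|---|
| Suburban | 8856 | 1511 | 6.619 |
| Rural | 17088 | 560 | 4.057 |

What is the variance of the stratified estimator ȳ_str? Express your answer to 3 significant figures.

Var(ȳ_str) = Σₕ Wₕ²(1 − fₕ)sₕ²/nₕ with Wₕ = Nₕ/N, N = 25944.
Suburban: Wₕ = 0.34135060; term = 0.34135060²·(1 − 0.17061879)·6.619/1511 = 4.233343 × 10^-4.
Rural: Wₕ = 0.65864940; term = 0.65864940²·(1 − 0.03277154)·4.057/560 = 0.0030398675.
Sum = 0.0034632018.

0.00346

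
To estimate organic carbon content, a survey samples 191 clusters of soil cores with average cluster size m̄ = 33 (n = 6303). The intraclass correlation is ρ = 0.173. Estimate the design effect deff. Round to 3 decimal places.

deff = 1 + (33 − 1)·0.173 = 1 + 5.536 = 6.536.

6.536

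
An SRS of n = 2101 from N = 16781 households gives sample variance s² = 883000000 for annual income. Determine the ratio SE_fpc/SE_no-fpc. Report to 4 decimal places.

0.9353

f = n/N = 2101/16781 = 0.12520112.
SE_no-fpc = √(s²/n) = 648.28702; SE_fpc = √((1−f)s²/n) = 606.34728.
Ratio = √(1−f) = 0.93530684.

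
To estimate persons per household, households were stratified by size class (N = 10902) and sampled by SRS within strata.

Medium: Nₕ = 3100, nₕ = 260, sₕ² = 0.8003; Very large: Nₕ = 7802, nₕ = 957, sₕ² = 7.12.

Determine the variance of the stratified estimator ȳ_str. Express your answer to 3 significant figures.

Var(ȳ_str) = Σₕ Wₕ²(1 − fₕ)sₕ²/nₕ with Wₕ = Nₕ/N, N = 10902.
Medium: Wₕ = 0.28435150; term = 0.28435150²·(1 − 0.08387097)·0.8003/260 = 2.2800646 × 10^-4.
Very large: Wₕ = 0.71564850; term = 0.71564850²·(1 − 0.12266086)·7.12/957 = 0.0033429902.
Sum = 0.0035709967.

0.00357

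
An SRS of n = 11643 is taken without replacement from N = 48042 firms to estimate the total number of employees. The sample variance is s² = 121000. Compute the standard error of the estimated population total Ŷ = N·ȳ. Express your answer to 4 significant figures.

Var(Ŷ) = N²·Var(ȳ) = N²·(1 − n/N)·s²/n.
f = 11643/48042 = 0.24235044; Var(ȳ) = 0.75764956·121000/11643 = 7.873881.
Var(Ŷ) = 48042² · 7.873881 = 1.8173183 × 10^10.
SE(Ŷ) = √(1.8173183 × 10^10) = 134800.

134800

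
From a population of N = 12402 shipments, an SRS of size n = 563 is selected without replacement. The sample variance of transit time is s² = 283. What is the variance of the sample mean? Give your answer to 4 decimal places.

0.4798

Under SRS without replacement, Var(ȳ) = (1 − f)·s²/n with f = n/N = 563/12402 = 0.04539590.
Var(ȳ) = (1 − 0.04539590)·283/563 = 0.95460410·0.5026643 = 0.4798454.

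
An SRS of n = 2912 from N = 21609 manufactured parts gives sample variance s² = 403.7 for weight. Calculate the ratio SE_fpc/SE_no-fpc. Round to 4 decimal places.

0.9302

f = n/N = 2912/21609 = 0.13475867.
SE_no-fpc = √(s²/n) = 0.37233485; SE_fpc = √((1−f)s²/n) = 0.34633973.
Ratio = √(1−f) = 0.93018350.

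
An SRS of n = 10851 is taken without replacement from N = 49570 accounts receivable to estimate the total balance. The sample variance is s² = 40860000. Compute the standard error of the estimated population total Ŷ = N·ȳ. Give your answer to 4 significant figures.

2.688 × 10^6

Var(Ŷ) = N²·Var(ȳ) = N²·(1 − n/N)·s²/n.
f = 10851/49570 = 0.21890256; Var(ȳ) = 0.78109744·40860000/10851 = 2941.2627.
Var(Ŷ) = 49570² · 2941.2627 = 7.2272263 × 10^12.
SE(Ŷ) = √(7.2272263 × 10^12) = 2.688 × 10^6.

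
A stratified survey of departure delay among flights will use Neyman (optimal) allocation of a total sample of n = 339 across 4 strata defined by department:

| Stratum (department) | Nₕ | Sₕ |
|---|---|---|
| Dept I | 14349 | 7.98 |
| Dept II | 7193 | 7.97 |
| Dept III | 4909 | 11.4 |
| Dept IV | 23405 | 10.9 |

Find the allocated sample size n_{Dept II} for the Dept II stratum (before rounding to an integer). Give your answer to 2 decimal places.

Neyman allocation: nₕ = n·NₕSₕ / Σⱼ NⱼSⱼ.
Σ NⱼSⱼ = 14349·7.98 + 7193·7.97 + 4909·11.4 + 23405·10.9 = 482910.33.
n_{Dept II} = 339·7193·7.97 / 482910.33 = 40.24.

40.24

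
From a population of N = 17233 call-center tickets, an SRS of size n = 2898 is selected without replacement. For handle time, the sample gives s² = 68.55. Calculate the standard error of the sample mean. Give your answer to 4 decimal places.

Under SRS without replacement, Var(ȳ) = (1 − f)·s²/n with f = n/N = 2898/17233 = 0.16816573.
Var(ȳ) = (1 − 0.16816573)·68.55/2898 = 0.83183427·0.023654244 = 0.019676411.
SE(ȳ) = √(0.019676411) = 0.1403.

0.1403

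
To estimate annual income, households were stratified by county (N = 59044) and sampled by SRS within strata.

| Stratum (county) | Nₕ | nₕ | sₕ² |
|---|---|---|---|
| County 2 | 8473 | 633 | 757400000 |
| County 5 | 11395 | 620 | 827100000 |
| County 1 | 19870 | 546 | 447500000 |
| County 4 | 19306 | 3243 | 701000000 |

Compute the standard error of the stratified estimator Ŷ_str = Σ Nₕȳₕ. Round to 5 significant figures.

2.5000 × 10^7

Var(Ŷ_str) = Σₕ Nₕ²(1 − fₕ)sₕ²/nₕ.
County 2: 8473²·(1 − 633/8473)·757400000/633 = 7.9483111 × 10^13.
County 5: 11395²·(1 − 620/11395)·827100000/620 = 1.6379398 × 10^14.
County 1: 19870²·(1 − 546/19870)·447500000/546 = 3.1469895 × 10^14.
County 4: 19306²·(1 − 3243/19306)·701000000/3243 = 6.7033212 × 10^13.
Sum = 6.2500925 × 10^14.
SE = √(6.2500925 × 10^14) = 2.5000 × 10^7.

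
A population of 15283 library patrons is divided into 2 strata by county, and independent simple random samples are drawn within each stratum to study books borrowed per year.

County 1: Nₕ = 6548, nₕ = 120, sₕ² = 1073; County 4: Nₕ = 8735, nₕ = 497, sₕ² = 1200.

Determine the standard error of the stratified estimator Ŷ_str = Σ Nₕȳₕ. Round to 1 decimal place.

23454.3

Var(Ŷ_str) = Σₕ Nₕ²(1 − fₕ)sₕ²/nₕ.
County 1: 6548²·(1 − 120/6548)·1073/120 = 3.7635961 × 10^8.
County 4: 8735²·(1 − 497/8735)·1200/497 = 1.737439 × 10^8.
Sum = 5.5010351 × 10^8.
SE = √(5.5010351 × 10^8) = 23454.3.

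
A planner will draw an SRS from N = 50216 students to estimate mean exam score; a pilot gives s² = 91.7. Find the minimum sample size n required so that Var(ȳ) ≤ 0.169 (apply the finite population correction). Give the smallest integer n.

537

Without fpc, n₀ = s²/D = 91.7/0.169 = 542.6036.
With fpc, (1 − n/N)·s²/n ≤ D requires n ≥ n₀/(1 + n₀/N) = 542.6036/(1 + 542.6036/50216) = 536.8032.
Rounding up, n = 537.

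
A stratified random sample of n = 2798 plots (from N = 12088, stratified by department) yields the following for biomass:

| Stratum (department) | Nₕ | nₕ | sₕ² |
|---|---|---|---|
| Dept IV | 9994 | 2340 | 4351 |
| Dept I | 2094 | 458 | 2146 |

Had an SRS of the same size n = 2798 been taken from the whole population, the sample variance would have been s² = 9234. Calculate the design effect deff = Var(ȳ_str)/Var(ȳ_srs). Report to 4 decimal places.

Var(ȳ_str) = Σ Wₕ²(1−fₕ)sₕ²/nₕ with Wₕ = Nₕ/12088:
  Dept IV: (9994/12088)²·(1−2340/9994)·4351/2340 = 0.97340176
  Dept I: (2094/12088)²·(1−458/2094)·2146/458 = 0.10985386
  → Var(ȳ_str) = 1.0832556.
Var(ȳ_srs) = (1 − 2798/12088)·9234/2798 = 2.5363164.
deff = 1.0832556 / 2.5363164 = 0.4271.

0.4271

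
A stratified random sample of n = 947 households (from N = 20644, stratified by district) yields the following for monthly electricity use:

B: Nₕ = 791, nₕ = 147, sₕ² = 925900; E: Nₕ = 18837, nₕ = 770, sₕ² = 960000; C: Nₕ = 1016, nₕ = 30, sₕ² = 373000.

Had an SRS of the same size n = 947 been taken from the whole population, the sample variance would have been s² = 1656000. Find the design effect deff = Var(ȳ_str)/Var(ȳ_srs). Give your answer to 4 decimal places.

0.6188

Var(ȳ_str) = Σ Wₕ²(1−fₕ)sₕ²/nₕ with Wₕ = Nₕ/20644:
  B: (791/20644)²·(1−147/791)·925900/147 = 7.5287244
  E: (18837/20644)²·(1−770/18837)·960000/770 = 995.61307
  C: (1016/20644)²·(1−30/1016)·373000/30 = 29.226075
  → Var(ȳ_str) = 1032.3679.
Var(ȳ_srs) = (1 − 947/20644)·1656000/947 = 1668.463.
deff = 1032.3679 / 1668.463 = 0.6188.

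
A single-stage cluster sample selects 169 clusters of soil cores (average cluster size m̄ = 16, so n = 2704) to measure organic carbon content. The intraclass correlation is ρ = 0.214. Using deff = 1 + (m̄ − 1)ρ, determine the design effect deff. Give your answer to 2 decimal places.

4.21

deff = 1 + (16 − 1)·0.214 = 1 + 3.21 = 4.21.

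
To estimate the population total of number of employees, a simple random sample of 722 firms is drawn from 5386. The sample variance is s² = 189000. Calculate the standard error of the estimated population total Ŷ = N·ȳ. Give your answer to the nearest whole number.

Var(Ŷ) = N²·Var(ȳ) = N²·(1 − n/N)·s²/n.
f = 722/5386 = 0.13405124; Var(ȳ) = 0.86594876·189000/722 = 226.68188.
Var(Ŷ) = 5386² · 226.68188 = 6.5758138 × 10^9.
SE(Ŷ) = √(6.5758138 × 10^9) = 81091.

81091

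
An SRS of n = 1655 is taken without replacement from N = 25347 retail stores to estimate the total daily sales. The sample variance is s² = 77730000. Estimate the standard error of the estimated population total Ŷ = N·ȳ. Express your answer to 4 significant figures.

Var(Ŷ) = N²·Var(ȳ) = N²·(1 − n/N)·s²/n.
f = 1655/25347 = 0.06529372; Var(ȳ) = 0.93470628·77730000/1655 = 43900.132.
Var(Ŷ) = 25347² · 43900.132 = 2.8204536 × 10^13.
SE(Ŷ) = √(2.8204536 × 10^13) = 5.311 × 10^6.

5.311 × 10^6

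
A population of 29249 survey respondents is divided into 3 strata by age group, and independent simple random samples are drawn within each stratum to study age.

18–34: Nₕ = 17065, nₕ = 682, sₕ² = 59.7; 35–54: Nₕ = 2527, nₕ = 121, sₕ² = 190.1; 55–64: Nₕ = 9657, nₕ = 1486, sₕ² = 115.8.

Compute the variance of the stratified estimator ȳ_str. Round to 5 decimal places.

Var(ȳ_str) = Σₕ Wₕ²(1 − fₕ)sₕ²/nₕ with Wₕ = Nₕ/N, N = 29249.
18–34: Wₕ = 0.58343875; term = 0.58343875²·(1 − 0.03996484)·59.7/682 = 0.028606692.
35–54: Wₕ = 0.08639612; term = 0.08639612²·(1 − 0.04788287)·190.1/121 = 0.011165433.
55–64: Wₕ = 0.33016513; term = 0.33016513²·(1 − 0.15387802)·115.8/1486 = 0.0071876206.
Sum = 0.046959746.

0.04696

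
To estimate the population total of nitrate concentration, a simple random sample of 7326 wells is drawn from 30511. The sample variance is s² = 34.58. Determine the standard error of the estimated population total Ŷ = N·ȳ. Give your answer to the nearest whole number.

1827

Var(Ŷ) = N²·Var(ȳ) = N²·(1 − n/N)·s²/n.
f = 7326/30511 = 0.24011012; Var(ȳ) = 0.75988988·34.58/7326 = 0.003586813.
Var(Ŷ) = 30511² · 0.003586813 = 3.33904 × 10^6.
SE(Ŷ) = √(3.33904 × 10^6) = 1827.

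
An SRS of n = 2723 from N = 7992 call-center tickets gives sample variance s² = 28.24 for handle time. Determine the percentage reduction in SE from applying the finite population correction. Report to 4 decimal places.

18.8037

f = n/N = 2723/7992 = 0.34071572.
SE_no-fpc = √(s²/n) = 0.10183769; SE_fpc = √((1−f)s²/n) = 0.082688457.
Ratio = √(1−f) = 0.81196323. Reduction = 100·(1 − 0.81196323) = 18.8037%.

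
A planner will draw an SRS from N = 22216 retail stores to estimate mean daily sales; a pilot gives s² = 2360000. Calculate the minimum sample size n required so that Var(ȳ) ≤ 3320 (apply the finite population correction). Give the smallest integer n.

Without fpc, n₀ = s²/D = 2360000/3320 = 710.8434.
With fpc, (1 − n/N)·s²/n ≤ D requires n ≥ n₀/(1 + n₀/N) = 710.8434/(1 + 710.8434/22216) = 688.8038.
Rounding up, n = 689.

689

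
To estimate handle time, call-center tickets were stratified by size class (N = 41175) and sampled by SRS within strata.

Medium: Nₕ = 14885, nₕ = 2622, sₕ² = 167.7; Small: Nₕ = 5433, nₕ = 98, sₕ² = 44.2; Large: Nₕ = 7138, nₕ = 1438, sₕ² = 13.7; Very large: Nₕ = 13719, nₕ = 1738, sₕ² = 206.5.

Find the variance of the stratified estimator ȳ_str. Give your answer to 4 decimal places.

Var(ȳ_str) = Σₕ Wₕ²(1 − fₕ)sₕ²/nₕ with Wₕ = Nₕ/N, N = 41175.
Medium: Wₕ = 0.36150577; term = 0.36150577²·(1 − 0.17615049)·167.7/2622 = 0.0068861856.
Small: Wₕ = 0.13194900; term = 0.13194900²·(1 − 0.01803792)·44.2/98 = 0.0077108651.
Large: Wₕ = 0.17335762; term = 0.17335762²·(1 − 0.20145699)·13.7/1438 = 2.2863666 × 10^-4.
Very large: Wₕ = 0.33318761; term = 0.33318761²·(1 − 0.12668562)·206.5/1738 = 0.011519101.
Sum = 0.026344788.

0.0263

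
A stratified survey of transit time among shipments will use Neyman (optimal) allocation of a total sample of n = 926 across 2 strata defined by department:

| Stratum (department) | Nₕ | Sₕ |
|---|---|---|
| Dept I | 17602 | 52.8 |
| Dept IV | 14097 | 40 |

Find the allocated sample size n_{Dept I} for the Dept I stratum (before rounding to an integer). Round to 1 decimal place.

Neyman allocation: nₕ = n·NₕSₕ / Σⱼ NⱼSⱼ.
Σ NⱼSⱼ = 17602·52.8 + 14097·40 = 1.4932656 × 10^6.
n_{Dept I} = 926·17602·52.8 / (1.4932656 × 10^6) = 576.3.

576.3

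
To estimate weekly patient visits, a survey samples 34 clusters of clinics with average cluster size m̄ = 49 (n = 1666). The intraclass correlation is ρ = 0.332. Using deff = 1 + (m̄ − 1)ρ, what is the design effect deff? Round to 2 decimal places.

16.94

deff = 1 + (49 − 1)·0.332 = 1 + 15.936 = 16.936.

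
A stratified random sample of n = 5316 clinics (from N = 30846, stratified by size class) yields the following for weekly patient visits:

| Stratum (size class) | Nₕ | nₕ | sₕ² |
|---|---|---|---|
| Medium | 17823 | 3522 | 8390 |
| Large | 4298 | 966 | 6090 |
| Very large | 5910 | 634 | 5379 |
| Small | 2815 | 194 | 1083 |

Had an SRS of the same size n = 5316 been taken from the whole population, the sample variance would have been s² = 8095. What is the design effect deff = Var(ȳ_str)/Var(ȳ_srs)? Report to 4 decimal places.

Var(ȳ_str) = Σ Wₕ²(1−fₕ)sₕ²/nₕ with Wₕ = Nₕ/30846:
  Medium: (17823/30846)²·(1−3522/17823)·8390/3522 = 0.63814903
  Large: (4298/30846)²·(1−966/4298)·6090/966 = 0.094888561
  Very large: (5910/30846)²·(1−634/5910)·5379/634 = 0.27803972
  Small: (2815/30846)²·(1−194/2815)·1083/194 = 0.043288689
  → Var(ȳ_str) = 1.054366.
Var(ȳ_srs) = (1 − 5316/30846)·8095/5316 = 1.2603287.
deff = 1.054366 / 1.2603287 = 0.8366.

0.8366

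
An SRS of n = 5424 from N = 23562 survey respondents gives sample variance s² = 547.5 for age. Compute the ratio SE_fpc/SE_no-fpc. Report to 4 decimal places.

0.8774

f = n/N = 5424/23562 = 0.23020117.
SE_no-fpc = √(s²/n) = 0.31771098; SE_fpc = √((1−f)s²/n) = 0.27875383.
Ratio = √(1−f) = 0.87738180.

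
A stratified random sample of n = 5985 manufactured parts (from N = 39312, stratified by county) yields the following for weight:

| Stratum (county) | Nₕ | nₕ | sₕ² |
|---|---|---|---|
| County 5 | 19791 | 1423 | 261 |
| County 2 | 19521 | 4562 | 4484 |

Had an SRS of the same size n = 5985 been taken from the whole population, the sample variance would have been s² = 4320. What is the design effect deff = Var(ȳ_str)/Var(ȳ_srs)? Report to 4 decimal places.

0.3740

Var(ȳ_str) = Σ Wₕ²(1−fₕ)sₕ²/nₕ with Wₕ = Nₕ/39312:
  County 5: (19791/39312)²·(1−1423/19791)·261/1423 = 0.043143457
  County 2: (19521/39312)²·(1−4562/19521)·4484/4562 = 0.18572256
  → Var(ȳ_str) = 0.22886602.
Var(ȳ_srs) = (1 − 5985/39312)·4320/5985 = 0.6119144.
deff = 0.22886602 / 0.6119144 = 0.3740.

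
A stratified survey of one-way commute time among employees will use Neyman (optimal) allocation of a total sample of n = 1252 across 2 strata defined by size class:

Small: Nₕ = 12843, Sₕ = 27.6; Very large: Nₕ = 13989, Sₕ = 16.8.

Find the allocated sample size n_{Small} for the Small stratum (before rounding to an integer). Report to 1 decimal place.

Neyman allocation: nₕ = n·NₕSₕ / Σⱼ NⱼSⱼ.
Σ NⱼSⱼ = 12843·27.6 + 13989·16.8 = 589482.
n_{Small} = 1252·12843·27.6 / 589482 = 752.9.

752.9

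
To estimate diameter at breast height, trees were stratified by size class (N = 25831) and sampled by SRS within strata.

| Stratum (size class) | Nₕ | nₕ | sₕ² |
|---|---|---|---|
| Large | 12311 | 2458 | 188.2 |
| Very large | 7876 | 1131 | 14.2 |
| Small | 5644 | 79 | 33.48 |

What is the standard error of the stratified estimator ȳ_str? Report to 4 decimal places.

0.1867

Var(ȳ_str) = Σₕ Wₕ²(1 − fₕ)sₕ²/nₕ with Wₕ = Nₕ/N, N = 25831.
Large: Wₕ = 0.47659789; term = 0.47659789²·(1 − 0.19965884)·188.2/2458 = 0.013919291.
Very large: Wₕ = 0.30490496; term = 0.30490496²·(1 − 0.14360081)·14.2/1131 = 9.9961085 × 10^-4.
Small: Wₕ = 0.21849715; term = 0.21849715²·(1 − 0.01399717)·33.48/79 = 0.01994932.
Sum = 0.034868222.
SE = √(0.034868222) = 0.1867.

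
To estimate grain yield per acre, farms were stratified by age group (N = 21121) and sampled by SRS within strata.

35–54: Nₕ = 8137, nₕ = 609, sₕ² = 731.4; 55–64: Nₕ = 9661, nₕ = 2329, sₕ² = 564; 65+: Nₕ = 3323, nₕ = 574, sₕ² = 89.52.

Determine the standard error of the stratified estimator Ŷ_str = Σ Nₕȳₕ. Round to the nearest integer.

Var(Ŷ_str) = Σₕ Nₕ²(1 − fₕ)sₕ²/nₕ.
35–54: 8137²·(1 − 609/8137)·731.4/609 = 7.3566753 × 10^7.
55–64: 9661²·(1 − 2329/9661)·564/2329 = 1.7153556 × 10^7.
65+: 3323²·(1 − 574/3323)·89.52/574 = 1.4246667 × 10^6.
Sum = 9.2144976 × 10^7.
SE = √(9.2144976 × 10^7) = 9599.

9599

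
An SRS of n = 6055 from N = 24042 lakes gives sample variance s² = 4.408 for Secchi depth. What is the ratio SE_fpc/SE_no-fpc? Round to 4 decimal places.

f = n/N = 6055/24042 = 0.25185093.
SE_no-fpc = √(s²/n) = 0.026981353; SE_fpc = √((1−f)s²/n) = 0.023337686.
Ratio = √(1−f) = 0.86495611.

0.8650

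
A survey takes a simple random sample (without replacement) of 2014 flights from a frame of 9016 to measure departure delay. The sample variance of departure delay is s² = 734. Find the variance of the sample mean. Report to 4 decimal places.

0.2830

Under SRS without replacement, Var(ȳ) = (1 − f)·s²/n with f = n/N = 2014/9016 = 0.22338066.
Var(ȳ) = (1 − 0.22338066)·734/2014 = 0.77661934·0.36444886 = 0.28303803.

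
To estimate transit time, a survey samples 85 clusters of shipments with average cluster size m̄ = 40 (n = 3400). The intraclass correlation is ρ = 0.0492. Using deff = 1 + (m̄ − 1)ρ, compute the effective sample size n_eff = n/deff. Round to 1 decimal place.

1164.9

deff = 1 + (40 − 1)·0.0492 = 1 + 1.9188 = 2.9188.
n_eff = 3400 / 2.9188 = 1164.9.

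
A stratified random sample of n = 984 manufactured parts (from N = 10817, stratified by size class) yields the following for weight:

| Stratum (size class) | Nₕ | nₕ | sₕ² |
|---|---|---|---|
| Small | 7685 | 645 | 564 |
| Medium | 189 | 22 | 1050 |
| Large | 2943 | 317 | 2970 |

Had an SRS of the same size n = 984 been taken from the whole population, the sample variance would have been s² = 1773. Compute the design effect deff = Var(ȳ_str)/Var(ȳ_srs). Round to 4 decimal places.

0.6325

Var(ȳ_str) = Σ Wₕ²(1−fₕ)sₕ²/nₕ with Wₕ = Nₕ/10817:
  Small: (7685/10817)²·(1−645/7685)·564/645 = 0.40431724
  Medium: (189/10817)²·(1−22/189)·1050/22 = 0.012874526
  Large: (2943/10817)²·(1−317/2943)·2970/317 = 0.61882594
  → Var(ȳ_str) = 1.0360177.
Var(ȳ_srs) = (1 − 984/10817)·1773/984 = 1.6379206.
deff = 1.0360177 / 1.6379206 = 0.6325.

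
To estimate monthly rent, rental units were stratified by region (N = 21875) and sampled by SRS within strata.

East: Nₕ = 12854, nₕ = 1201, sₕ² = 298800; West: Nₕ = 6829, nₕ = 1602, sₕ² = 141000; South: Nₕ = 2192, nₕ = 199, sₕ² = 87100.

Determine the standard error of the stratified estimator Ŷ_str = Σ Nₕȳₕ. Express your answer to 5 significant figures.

Var(Ŷ_str) = Σₕ Nₕ²(1 − fₕ)sₕ²/nₕ.
East: 12854²·(1 − 1201/12854)·298800/1201 = 3.7266073 × 10^10.
West: 6829²·(1 − 1602/6829)·141000/1602 = 3.1417109 × 10^9.
South: 2192²·(1 − 199/2192)·87100/199 = 1.9121102 × 10^9.
Sum = 4.2319894 × 10^10.
SE = √(4.2319894 × 10^10) = 205720.

205720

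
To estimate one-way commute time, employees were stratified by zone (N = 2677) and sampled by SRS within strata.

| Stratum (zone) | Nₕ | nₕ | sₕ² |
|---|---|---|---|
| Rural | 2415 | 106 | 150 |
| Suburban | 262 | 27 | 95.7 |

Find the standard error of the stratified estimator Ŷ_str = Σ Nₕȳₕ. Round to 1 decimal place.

Var(Ŷ_str) = Σₕ Nₕ²(1 − fₕ)sₕ²/nₕ.
Rural: 2415²·(1 − 106/2415)·150/106 = 7.8908986 × 10^6.
Suburban: 262²·(1 − 27/262)·95.7/27 = 218231.44.
Sum = 8.10913 × 10^6.
SE = √(8.10913 × 10^6) = 2847.7.

2847.7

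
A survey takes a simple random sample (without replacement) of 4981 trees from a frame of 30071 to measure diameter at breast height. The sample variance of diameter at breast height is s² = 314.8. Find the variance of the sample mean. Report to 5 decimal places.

0.05273

Under SRS without replacement, Var(ȳ) = (1 − f)·s²/n with f = n/N = 4981/30071 = 0.16564132.
Var(ȳ) = (1 − 0.16564132)·314.8/4981 = 0.83435868·0.063200161 = 0.052731603.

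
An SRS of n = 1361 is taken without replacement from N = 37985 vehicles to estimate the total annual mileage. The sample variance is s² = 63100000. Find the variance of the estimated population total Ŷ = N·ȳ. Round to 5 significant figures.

Var(Ŷ) = N²·Var(ȳ) = N²·(1 − n/N)·s²/n.
f = 1361/37985 = 0.03582993; Var(ȳ) = 0.96417007·63100000/1361 = 44701.786.
Var(Ŷ) = 37985² · 44701.786 = 6.4498429 × 10^13.

6.4498 × 10^13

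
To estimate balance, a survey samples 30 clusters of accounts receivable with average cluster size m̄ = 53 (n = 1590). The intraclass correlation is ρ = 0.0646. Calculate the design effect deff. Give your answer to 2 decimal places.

4.36

deff = 1 + (53 − 1)·0.0646 = 1 + 3.3592 = 4.3592.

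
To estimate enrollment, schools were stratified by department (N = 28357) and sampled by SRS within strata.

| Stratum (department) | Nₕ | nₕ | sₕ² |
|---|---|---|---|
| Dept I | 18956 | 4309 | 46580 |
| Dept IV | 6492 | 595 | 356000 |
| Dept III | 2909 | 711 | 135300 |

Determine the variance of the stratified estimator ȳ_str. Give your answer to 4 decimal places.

Var(ȳ_str) = Σₕ Wₕ²(1 − fₕ)sₕ²/nₕ with Wₕ = Nₕ/N, N = 28357.
Dept I: Wₕ = 0.66847692; term = 0.66847692²·(1 − 0.22731589)·46580/4309 = 3.7324827.
Dept IV: Wₕ = 0.22893818; term = 0.22893818²·(1 − 0.09165126)·356000/595 = 28.485386.
Dept III: Wₕ = 0.10258490; term = 0.10258490²·(1 − 0.24441389)·135300/711 = 1.5131397.
Sum = 33.731008.

33.7310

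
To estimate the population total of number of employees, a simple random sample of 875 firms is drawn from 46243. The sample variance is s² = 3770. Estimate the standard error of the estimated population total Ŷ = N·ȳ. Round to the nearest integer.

Var(Ŷ) = N²·Var(ȳ) = N²·(1 − n/N)·s²/n.
f = 875/46243 = 0.01892178; Var(ȳ) = 0.98107822·3770/875 = 4.2270456.
Var(Ŷ) = 46243² · 4.2270456 = 9.0391779 × 10^9.
SE(Ŷ) = √(9.0391779 × 10^9) = 95075.

95075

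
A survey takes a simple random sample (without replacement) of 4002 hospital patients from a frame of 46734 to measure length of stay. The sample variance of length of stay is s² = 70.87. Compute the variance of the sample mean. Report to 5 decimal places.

0.01619

Under SRS without replacement, Var(ȳ) = (1 − f)·s²/n with f = n/N = 4002/46734 = 0.08563359.
Var(ȳ) = (1 − 0.08563359)·70.87/4002 = 0.91436641·0.017708646 = 0.016192191.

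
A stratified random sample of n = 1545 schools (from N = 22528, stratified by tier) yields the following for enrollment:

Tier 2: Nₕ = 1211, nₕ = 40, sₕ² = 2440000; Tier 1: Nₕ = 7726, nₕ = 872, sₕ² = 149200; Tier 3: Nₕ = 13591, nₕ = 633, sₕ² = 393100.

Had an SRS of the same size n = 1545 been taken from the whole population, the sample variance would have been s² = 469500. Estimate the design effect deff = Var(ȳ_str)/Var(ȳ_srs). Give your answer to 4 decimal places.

1.4266

Var(ȳ_str) = Σ Wₕ²(1−fₕ)sₕ²/nₕ with Wₕ = Nₕ/22528:
  Tier 2: (1211/22528)²·(1−40/1211)·2440000/40 = 170.44552
  Tier 1: (7726/22528)²·(1−872/7726)·149200/872 = 17.852781
  Tier 3: (13591/22528)²·(1−633/13591)·393100/633 = 215.4981
  → Var(ȳ_str) = 403.7964.
Var(ȳ_srs) = (1 − 1545/22528)·469500/1545 = 283.04276.
deff = 403.7964 / 283.04276 = 1.4266.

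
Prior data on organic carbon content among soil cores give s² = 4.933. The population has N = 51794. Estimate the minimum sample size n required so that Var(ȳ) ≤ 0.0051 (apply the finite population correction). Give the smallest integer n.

Without fpc, n₀ = s²/D = 4.933/0.0051 = 967.2549.
With fpc, (1 − n/N)·s²/n ≤ D requires n ≥ n₀/(1 + n₀/N) = 967.2549/(1 + 967.2549/51794) = 949.5225.
Rounding up, n = 950.

950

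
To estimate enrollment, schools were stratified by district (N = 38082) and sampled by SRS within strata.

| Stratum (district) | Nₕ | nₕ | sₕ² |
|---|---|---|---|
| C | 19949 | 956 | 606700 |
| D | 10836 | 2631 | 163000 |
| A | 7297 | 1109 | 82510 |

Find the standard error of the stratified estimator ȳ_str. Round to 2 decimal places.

Var(ȳ_str) = Σₕ Wₕ²(1 − fₕ)sₕ²/nₕ with Wₕ = Nₕ/N, N = 38082.
C: Wₕ = 0.52384329; term = 0.52384329²·(1 − 0.04792220)·606700/956 = 165.80259.
D: Wₕ = 0.28454388; term = 0.28454388²·(1 − 0.24280177)·163000/2631 = 3.7981739.
A: Wₕ = 0.19161284; term = 0.19161284²·(1 − 0.15198027)·82510/1109 = 2.3164887.
Sum = 171.91725.
SE = √(171.91725) = 13.11.

13.11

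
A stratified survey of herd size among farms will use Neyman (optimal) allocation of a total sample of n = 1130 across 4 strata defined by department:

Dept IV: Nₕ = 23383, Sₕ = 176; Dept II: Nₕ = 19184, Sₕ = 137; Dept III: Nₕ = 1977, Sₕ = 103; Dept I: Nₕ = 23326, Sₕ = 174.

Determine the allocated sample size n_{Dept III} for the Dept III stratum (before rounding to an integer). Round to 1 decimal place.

Neyman allocation: nₕ = n·NₕSₕ / Σⱼ NⱼSⱼ.
Σ NⱼSⱼ = 23383·176 + 19184·137 + 1977·103 + 23326·174 = 1.1005971 × 10^7.
n_{Dept III} = 1130·1977·103 / (1.1005971 × 10^7) = 20.9.

20.9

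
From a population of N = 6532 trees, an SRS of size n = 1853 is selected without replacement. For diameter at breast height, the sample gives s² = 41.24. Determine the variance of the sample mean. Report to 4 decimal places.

0.0159

Under SRS without replacement, Var(ȳ) = (1 − f)·s²/n with f = n/N = 1853/6532 = 0.28368034.
Var(ȳ) = (1 − 0.28368034)·41.24/1853 = 0.71631966·0.022255801 = 0.015942268.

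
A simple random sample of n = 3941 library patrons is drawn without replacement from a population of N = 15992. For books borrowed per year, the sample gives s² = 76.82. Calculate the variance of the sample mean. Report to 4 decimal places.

Under SRS without replacement, Var(ȳ) = (1 − f)·s²/n with f = n/N = 3941/15992 = 0.24643572.
Var(ȳ) = (1 − 0.24643572)·76.82/3941 = 0.75356428·0.019492515 = 0.014688863.

0.0147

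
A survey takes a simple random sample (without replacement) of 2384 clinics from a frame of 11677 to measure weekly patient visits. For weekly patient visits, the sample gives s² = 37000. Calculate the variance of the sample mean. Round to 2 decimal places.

Under SRS without replacement, Var(ȳ) = (1 − f)·s²/n with f = n/N = 2384/11677 = 0.20416203.
Var(ȳ) = (1 − 0.20416203)·37000/2384 = 0.79583797·15.520134 = 12.351512.

12.35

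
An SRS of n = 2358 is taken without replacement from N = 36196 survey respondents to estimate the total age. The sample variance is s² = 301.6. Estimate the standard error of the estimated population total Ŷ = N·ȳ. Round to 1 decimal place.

12516.3

Var(Ŷ) = N²·Var(ȳ) = N²·(1 − n/N)·s²/n.
f = 2358/36196 = 0.06514532; Var(ȳ) = 0.93485468·301.6/2358 = 0.11957259.
Var(Ŷ) = 36196² · 0.11957259 = 1.5665808 × 10^8.
SE(Ŷ) = √(1.5665808 × 10^8) = 12516.3.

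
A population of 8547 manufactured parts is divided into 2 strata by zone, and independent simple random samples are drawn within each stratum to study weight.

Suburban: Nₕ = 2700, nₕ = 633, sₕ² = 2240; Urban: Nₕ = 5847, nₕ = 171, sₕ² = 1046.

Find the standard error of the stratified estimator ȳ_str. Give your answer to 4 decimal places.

1.7462

Var(ȳ_str) = Σₕ Wₕ²(1 − fₕ)sₕ²/nₕ with Wₕ = Nₕ/N, N = 8547.
Suburban: Wₕ = 0.31590032; term = 0.31590032²·(1 − 0.23444444)·2240/633 = 0.27034674.
Urban: Wₕ = 0.68409968; term = 0.68409968²·(1 − 0.02924577)·1046/171 = 2.7789686.
Sum = 3.0493153.
SE = √(3.0493153) = 1.7462.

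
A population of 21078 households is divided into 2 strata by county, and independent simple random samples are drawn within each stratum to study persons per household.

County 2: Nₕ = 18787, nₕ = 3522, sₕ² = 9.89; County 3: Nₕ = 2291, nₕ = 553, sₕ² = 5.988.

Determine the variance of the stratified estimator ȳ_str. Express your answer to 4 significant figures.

0.001910

Var(ȳ_str) = Σₕ Wₕ²(1 − fₕ)sₕ²/nₕ with Wₕ = Nₕ/N, N = 21078.
County 2: Wₕ = 0.89130847; term = 0.89130847²·(1 − 0.18747006)·9.89/3522 = 0.0018126017.
County 3: Wₕ = 0.10869153; term = 0.10869153²·(1 − 0.24137931)·5.988/553 = 9.7044901 × 10^-5.
Sum = 0.0019096466.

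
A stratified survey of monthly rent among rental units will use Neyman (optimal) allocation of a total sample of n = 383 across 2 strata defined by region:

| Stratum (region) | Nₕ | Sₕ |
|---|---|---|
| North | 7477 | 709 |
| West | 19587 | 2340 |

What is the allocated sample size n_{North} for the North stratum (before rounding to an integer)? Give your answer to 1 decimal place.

Neyman allocation: nₕ = n·NₕSₕ / Σⱼ NⱼSⱼ.
Σ NⱼSⱼ = 7477·709 + 19587·2340 = 5.1134773 × 10^7.
n_{North} = 383·7477·709 / (5.1134773 × 10^7) = 39.7.

39.7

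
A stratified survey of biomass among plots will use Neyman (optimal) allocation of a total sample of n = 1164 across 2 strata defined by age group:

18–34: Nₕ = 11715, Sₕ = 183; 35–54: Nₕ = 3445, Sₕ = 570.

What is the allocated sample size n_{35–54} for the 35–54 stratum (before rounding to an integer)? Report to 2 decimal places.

Neyman allocation: nₕ = n·NₕSₕ / Σⱼ NⱼSⱼ.
Σ NⱼSⱼ = 11715·183 + 3445·570 = 4.107495 × 10^6.
n_{35–54} = 1164·3445·570 / (4.107495 × 10^6) = 556.47.

556.47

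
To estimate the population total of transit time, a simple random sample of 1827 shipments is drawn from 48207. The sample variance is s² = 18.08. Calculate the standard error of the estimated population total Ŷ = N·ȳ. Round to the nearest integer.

4704

Var(Ŷ) = N²·Var(ȳ) = N²·(1 − n/N)·s²/n.
f = 1827/48207 = 0.03789906; Var(ȳ) = 0.96210094·18.08/1827 = 0.0095209551.
Var(Ŷ) = 48207² · 0.0095209551 = 2.2125889 × 10^7.
SE(Ŷ) = √(2.2125889 × 10^7) = 4704.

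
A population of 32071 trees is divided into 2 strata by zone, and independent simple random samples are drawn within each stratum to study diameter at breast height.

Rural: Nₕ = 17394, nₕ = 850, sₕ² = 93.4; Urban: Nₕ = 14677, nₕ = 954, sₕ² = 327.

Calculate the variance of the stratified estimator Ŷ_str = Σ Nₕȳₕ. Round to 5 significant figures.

Var(Ŷ_str) = Σₕ Nₕ²(1 − fₕ)sₕ²/nₕ.
Rural: 17394²·(1 − 850/17394)·93.4/850 = 3.1620442 × 10^7.
Urban: 14677²·(1 − 954/14677)·327/954 = 6.9037608 × 10^7.
Sum = 1.0065805 × 10^8.

1.0066 × 10^8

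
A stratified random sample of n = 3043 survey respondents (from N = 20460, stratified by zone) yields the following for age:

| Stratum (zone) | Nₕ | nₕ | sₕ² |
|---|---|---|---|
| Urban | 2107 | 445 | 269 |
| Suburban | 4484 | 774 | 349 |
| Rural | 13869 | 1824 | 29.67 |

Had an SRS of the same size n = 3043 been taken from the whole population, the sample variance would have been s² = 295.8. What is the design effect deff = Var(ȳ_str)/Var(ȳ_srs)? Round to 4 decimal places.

Var(ȳ_str) = Σ Wₕ²(1−fₕ)sₕ²/nₕ with Wₕ = Nₕ/20460:
  Urban: (2107/20460)²·(1−445/2107)·269/445 = 0.0050568092
  Suburban: (4484/20460)²·(1−774/4484)·349/774 = 0.017918957
  Rural: (13869/20460)²·(1−1824/13869)·29.67/1824 = 0.0064913258
  → Var(ȳ_str) = 0.029467092.
Var(ȳ_srs) = (1 − 3043/20460)·295.8/3043 = 0.082749226.
deff = 0.029467092 / 0.082749226 = 0.3561.

0.3561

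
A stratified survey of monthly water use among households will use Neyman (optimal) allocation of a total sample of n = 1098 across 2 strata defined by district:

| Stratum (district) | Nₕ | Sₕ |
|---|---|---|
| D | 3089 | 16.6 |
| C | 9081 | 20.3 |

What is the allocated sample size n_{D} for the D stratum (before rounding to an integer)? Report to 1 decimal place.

239.0

Neyman allocation: nₕ = n·NₕSₕ / Σⱼ NⱼSⱼ.
Σ NⱼSⱼ = 3089·16.6 + 9081·20.3 = 235621.7.
n_{D} = 1098·3089·16.6 / 235621.7 = 239.0.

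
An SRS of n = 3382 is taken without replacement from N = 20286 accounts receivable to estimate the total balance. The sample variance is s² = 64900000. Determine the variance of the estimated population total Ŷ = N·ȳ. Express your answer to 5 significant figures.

6.5805 × 10^12

Var(Ŷ) = N²·Var(ȳ) = N²·(1 − n/N)·s²/n.
f = 3382/20286 = 0.16671596; Var(ȳ) = 0.83328404·64900000/3382 = 15990.578.
Var(Ŷ) = 20286² · 15990.578 = 6.5804714 × 10^12.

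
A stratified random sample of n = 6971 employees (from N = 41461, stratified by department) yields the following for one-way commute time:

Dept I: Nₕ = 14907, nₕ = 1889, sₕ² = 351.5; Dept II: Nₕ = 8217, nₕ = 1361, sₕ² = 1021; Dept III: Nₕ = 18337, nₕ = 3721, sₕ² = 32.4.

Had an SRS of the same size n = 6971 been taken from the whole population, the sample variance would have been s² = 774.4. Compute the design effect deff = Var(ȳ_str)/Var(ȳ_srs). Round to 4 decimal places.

0.5080

Var(ȳ_str) = Σ Wₕ²(1−fₕ)sₕ²/nₕ with Wₕ = Nₕ/41461:
  Dept I: (14907/41461)²·(1−1889/14907)·351.5/1889 = 0.021006241
  Dept II: (8217/41461)²·(1−1361/8217)·1021/1361 = 0.024585111
  Dept III: (18337/41461)²·(1−3721/18337)·32.4/3721 = 0.0013575712
  → Var(ȳ_str) = 0.046948923.
Var(ȳ_srs) = (1 − 6971/41461)·774.4/6971 = 0.092411003.
deff = 0.046948923 / 0.092411003 = 0.5080.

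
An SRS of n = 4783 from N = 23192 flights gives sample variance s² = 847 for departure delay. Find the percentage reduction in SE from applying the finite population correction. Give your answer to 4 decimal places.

f = n/N = 4783/23192 = 0.20623491.
SE_no-fpc = √(s²/n) = 0.42081529; SE_fpc = √((1−f)s²/n) = 0.37491905.
Ratio = √(1−f) = 0.89093495. Reduction = 100·(1 − 0.89093495) = 10.9065%.

10.9065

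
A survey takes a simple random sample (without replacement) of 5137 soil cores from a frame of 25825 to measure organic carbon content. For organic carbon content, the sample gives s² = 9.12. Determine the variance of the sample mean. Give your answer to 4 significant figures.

Under SRS without replacement, Var(ȳ) = (1 − f)·s²/n with f = n/N = 5137/25825 = 0.19891578.
Var(ȳ) = (1 − 0.19891578)·9.12/5137 = 0.80108422·0.0017753553 = 0.0014222091.

0.001422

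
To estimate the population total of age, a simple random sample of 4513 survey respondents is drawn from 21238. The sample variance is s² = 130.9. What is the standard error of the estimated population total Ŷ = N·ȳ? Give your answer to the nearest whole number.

3210

Var(Ŷ) = N²·Var(ȳ) = N²·(1 − n/N)·s²/n.
f = 4513/21238 = 0.21249647; Var(ȳ) = 0.78750353·130.9/4513 = 0.022841616.
Var(Ŷ) = 21238² · 0.022841616 = 1.0302771 × 10^7.
SE(Ŷ) = √(1.0302771 × 10^7) = 3210.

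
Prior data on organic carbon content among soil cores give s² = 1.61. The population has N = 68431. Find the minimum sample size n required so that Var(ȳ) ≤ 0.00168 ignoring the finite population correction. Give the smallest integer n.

Without fpc, n₀ = s²/D = 1.61/0.00168 = 958.3333.
Rounding up, n = 959.

959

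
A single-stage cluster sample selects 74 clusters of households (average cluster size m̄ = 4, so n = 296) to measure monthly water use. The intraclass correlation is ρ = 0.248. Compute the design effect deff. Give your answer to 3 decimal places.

1.744

deff = 1 + (4 − 1)·0.248 = 1 + 0.744 = 1.744.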